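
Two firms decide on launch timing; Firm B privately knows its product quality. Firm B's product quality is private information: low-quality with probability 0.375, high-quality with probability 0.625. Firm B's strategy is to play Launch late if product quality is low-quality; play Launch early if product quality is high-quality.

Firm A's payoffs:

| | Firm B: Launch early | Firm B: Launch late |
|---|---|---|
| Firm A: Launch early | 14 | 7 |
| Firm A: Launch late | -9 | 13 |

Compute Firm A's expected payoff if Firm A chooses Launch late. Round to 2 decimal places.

Take the expectation over Firm B's product quality, weighting each type's action by its prior probability.
E[Launch late] = 0.375·13 + 0.625·(-9) = 4.875 + (-5.625) = -0.75

-0.75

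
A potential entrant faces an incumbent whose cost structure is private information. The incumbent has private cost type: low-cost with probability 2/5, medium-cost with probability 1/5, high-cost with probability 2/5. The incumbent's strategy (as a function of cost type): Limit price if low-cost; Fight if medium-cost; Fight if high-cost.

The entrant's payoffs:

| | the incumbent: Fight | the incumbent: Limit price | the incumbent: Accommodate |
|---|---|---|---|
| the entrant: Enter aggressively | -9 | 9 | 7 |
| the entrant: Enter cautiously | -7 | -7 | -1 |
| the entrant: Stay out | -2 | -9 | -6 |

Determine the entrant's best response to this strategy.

Enter aggressively

E[Enter aggressively] = 2/5·(9) + 1/5·(-9) + 2/5·(-9) = -9/5
E[Enter cautiously] = 2/5·(-7) + 1/5·(-7) + 2/5·(-7) = -7
E[Stay out] = 2/5·(-9) + 1/5·(-2) + 2/5·(-2) = -24/5
Best response: Enter aggressively (-9/5 is the largest).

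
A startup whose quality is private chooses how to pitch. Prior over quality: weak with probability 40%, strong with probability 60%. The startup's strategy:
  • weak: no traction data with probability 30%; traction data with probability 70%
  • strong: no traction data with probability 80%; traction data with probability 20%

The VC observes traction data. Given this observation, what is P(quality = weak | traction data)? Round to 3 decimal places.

0.700

P(traction data) = 0.4·0.7 + 0.6·0.2 = 0.4
P(weak | traction data) = (0.4·0.7) / 0.4 = 0.28 / 0.4 = 0.7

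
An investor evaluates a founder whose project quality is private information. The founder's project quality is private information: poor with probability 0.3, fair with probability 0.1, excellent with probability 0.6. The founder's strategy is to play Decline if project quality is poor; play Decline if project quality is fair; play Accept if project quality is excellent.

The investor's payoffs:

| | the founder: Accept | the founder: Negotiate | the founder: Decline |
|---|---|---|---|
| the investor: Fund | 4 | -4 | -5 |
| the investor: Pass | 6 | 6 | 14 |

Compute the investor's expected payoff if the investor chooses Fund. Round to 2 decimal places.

0.40

E[Fund] = 0.3·(-5) + 0.1·(-5) + 0.6·4 = (-1.5) + (-0.5) + 2.4 = 0.4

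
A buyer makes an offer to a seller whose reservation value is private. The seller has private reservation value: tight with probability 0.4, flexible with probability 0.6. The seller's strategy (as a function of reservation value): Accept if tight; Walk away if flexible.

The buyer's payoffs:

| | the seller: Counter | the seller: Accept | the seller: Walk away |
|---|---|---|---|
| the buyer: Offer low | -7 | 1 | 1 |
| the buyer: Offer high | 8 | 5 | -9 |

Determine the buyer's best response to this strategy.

Compute the buyer's expected payoff for each action, taking the expectation over the seller's type.
E[Offer low] = 0.4·(1) + 0.6·(1) = 1
E[Offer high] = 0.4·(5) + 0.6·(-9) = -3.4
Best response: Offer low (1 is the largest).

Offer low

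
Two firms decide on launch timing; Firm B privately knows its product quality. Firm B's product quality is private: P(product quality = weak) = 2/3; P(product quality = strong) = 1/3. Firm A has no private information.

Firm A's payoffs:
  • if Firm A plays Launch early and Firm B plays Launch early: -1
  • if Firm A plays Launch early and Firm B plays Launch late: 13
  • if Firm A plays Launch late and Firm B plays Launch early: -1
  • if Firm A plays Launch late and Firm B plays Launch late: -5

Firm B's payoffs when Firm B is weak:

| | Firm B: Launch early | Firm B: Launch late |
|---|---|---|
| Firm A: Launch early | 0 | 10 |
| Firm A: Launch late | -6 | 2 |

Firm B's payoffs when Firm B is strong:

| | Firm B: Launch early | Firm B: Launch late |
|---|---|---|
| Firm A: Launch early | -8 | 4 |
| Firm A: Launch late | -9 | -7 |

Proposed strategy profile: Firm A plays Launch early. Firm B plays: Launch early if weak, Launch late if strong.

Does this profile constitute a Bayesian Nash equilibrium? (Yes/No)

No

Firm A plays Launch early: E[Launch early] = 2/3·(-1) + 1/3·(13) = 11/3; E[Launch late] = -7/3. Best-responding. ✓
Firm B (product quality weak), facing Launch early: Launch early gives 0, Launch late gives 10. Proposed Launch early is not best — profitable deviation exists. ✗
Firm B (product quality strong), facing Launch early: Launch early gives -8, Launch late gives 4. Proposed Launch late is best. ✓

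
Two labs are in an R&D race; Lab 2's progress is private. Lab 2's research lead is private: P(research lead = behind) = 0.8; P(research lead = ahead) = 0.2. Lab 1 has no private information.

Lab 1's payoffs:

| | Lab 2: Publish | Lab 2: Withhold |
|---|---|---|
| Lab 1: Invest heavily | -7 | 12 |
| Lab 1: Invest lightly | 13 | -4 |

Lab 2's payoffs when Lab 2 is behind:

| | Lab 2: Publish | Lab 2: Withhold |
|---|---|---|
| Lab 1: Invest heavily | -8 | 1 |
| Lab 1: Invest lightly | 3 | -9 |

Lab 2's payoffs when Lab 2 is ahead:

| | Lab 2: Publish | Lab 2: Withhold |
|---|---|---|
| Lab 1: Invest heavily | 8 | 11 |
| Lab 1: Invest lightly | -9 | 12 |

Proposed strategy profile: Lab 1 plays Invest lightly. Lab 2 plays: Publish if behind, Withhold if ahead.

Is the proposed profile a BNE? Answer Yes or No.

Yes

Lab 1 plays Invest lightly: E[Invest lightly] = 0.8·(13) + 0.2·(-4) = 9.6; E[Invest heavily] = -3.2. Best-responding. ✓
Lab 2 (research lead behind), facing Invest lightly: Publish gives 3, Withhold gives -9. Proposed Publish is best. ✓
Lab 2 (research lead ahead), facing Invest lightly: Publish gives -9, Withhold gives 12. Proposed Withhold is best. ✓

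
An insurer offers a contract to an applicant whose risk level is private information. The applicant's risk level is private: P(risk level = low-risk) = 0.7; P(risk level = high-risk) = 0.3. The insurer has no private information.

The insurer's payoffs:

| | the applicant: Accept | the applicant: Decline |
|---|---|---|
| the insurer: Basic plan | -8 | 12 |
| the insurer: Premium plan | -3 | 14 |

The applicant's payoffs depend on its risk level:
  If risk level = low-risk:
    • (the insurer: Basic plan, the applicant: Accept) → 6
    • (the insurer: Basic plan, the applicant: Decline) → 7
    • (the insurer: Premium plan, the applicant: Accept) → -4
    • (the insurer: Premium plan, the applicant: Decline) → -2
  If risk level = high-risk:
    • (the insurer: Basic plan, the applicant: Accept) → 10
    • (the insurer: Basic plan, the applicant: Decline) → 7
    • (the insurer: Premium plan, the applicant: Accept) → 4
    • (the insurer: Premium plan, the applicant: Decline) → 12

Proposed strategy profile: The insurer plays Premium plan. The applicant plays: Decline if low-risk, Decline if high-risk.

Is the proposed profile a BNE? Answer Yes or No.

A profile is a BNE iff every type of every player is best-responding given beliefs about the other side.
The insurer plays Premium plan: E[Premium plan] = 0.7·(14) + 0.3·(14) = 14; E[Basic plan] = 12. Best-responding. ✓
The applicant (risk level low-risk), facing Premium plan: Accept gives -4, Decline gives -2. Proposed Decline is best. ✓
The applicant (risk level high-risk), facing Premium plan: Accept gives 4, Decline gives 12. Proposed Decline is best. ✓

Yes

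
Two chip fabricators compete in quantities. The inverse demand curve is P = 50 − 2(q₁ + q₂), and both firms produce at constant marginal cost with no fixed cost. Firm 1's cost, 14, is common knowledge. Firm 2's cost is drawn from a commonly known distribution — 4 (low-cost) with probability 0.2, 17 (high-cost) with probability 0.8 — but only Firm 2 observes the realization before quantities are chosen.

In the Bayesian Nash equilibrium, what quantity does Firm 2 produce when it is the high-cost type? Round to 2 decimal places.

Type-c best response for Firm 2: q₂(c) = (50 − c)/4 − q₁/2.
Firm 1 maximizes expected profit; its first-order condition is 50 − 4q₁ − 2E[q₂] − 14 = 0.
Substituting E[q₂] and solving: E[c₂] = 14.4, so q₁ = (50 − 2·14 + 14.4)/6 = 6.06667.
q₂(high-cost) = (50 − 17 − 2·6.06667)/4 = 5.21667.

5.22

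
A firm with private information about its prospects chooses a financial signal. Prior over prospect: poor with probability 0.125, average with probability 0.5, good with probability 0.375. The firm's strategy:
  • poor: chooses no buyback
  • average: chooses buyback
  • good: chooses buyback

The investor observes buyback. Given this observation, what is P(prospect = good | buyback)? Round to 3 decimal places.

P(buyback) = 0.125·0 + 0.5·1 + 0.375·1 = 0.875
P(good | buyback) = (0.375·1) / 0.875 = 0.375 / 0.875 = 0.428571

0.429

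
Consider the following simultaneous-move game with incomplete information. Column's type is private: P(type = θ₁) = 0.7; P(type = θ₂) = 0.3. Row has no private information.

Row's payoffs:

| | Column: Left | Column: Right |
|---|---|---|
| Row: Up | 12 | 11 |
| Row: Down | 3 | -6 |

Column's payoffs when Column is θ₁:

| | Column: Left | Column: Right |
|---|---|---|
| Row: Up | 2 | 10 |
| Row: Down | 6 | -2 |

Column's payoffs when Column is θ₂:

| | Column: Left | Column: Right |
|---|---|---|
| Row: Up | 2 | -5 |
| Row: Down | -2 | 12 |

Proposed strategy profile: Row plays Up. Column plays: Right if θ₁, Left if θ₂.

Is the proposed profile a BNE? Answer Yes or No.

Row plays Up: E[Up] = 0.7·(11) + 0.3·(12) = 11.3; E[Down] = -3.3. Best-responding. ✓
Column (type θ₁), facing Up: Left gives 2, Right gives 10. Proposed Right is best. ✓
Column (type θ₂), facing Up: Left gives 2, Right gives -5. Proposed Left is best. ✓

Yes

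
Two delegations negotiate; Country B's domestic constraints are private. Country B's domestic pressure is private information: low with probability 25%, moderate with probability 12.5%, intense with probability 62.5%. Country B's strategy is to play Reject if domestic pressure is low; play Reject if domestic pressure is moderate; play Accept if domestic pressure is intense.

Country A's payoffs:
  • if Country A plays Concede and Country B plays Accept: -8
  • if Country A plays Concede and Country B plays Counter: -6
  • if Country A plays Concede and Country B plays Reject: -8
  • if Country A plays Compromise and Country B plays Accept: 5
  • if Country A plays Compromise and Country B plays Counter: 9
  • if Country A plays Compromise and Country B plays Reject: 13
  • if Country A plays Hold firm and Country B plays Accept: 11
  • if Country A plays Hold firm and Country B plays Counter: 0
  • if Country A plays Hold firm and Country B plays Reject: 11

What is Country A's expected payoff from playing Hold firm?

11

E[Hold firm] = 0.25·11 + 0.125·11 + 0.625·11 = 2.75 + 1.375 + 6.875 = 11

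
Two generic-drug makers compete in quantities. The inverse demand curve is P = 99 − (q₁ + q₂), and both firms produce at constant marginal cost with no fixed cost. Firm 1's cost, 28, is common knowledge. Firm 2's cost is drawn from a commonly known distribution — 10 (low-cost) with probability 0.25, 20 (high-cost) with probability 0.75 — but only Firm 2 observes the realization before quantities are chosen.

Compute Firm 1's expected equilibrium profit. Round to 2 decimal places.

406.69

Type-c best response for Firm 2: q₂(c) = (99 − c)/2 − q₁/2.
Firm 1 maximizes expected profit; its first-order condition is 99 − 2q₁ − E[q₂] − 28 = 0.
Substituting E[q₂] and solving: E[c₂] = 17.5, so q₁ = (99 − 2·28 + 17.5)/3 = 20.1667.
E[P] = 99 − (q₁ + E[q₂]) = 48.1667; Firm 1's expected profit = (E[P] − 28)·q₁ = (48.1667 − 28)·20.1667 = 406.694.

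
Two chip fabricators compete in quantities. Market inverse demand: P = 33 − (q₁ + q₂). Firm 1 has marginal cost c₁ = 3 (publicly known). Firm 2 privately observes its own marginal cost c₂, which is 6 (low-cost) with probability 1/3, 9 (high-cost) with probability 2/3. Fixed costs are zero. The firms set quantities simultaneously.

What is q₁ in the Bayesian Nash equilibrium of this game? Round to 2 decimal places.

11.67

Each type of Firm 2 best-responds to q₁; Firm 1 best-responds to the expected q₂ over Firm 2's types.
Firm 2 with cost c maximizes (33 − (q₁+q₂) − c)·q₂, giving q₂(c) = (33 − c − q₁)/2.
E[c₂] = 1/3·6 + 2/3·9 = 8
Firm 1's FOC against E[q₂] yields q₁ = (33 − 2·3 + E[c₂])/3 = (33 − 6 + 8)/3 = 11.6667.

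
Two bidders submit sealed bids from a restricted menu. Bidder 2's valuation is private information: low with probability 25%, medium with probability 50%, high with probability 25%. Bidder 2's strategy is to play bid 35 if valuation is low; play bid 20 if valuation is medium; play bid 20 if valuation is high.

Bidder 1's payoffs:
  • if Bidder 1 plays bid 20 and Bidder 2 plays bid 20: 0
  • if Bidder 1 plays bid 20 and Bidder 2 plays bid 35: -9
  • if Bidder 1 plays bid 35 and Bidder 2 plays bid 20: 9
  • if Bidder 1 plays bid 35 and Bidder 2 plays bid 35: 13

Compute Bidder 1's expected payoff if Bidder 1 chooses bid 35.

10

E[bid 35] = 0.25·13 + 0.5·9 + 0.25·9 = 3.25 + 4.5 + 2.25 = 10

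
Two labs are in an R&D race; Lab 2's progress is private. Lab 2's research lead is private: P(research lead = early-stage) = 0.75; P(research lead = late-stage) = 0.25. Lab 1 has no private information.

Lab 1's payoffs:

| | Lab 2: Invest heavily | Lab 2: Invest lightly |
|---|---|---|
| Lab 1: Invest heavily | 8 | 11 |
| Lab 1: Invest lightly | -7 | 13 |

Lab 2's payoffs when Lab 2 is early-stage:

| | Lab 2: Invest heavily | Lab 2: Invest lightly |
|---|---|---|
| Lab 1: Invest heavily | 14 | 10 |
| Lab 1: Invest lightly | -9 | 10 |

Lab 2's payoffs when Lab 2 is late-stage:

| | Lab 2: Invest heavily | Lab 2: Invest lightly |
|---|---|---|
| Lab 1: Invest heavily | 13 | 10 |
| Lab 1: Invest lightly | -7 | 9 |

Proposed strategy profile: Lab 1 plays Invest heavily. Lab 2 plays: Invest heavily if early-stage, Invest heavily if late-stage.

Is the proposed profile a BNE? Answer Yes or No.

Lab 1 plays Invest heavily: E[Invest heavily] = 0.75·(8) + 0.25·(8) = 8; E[Invest lightly] = -7. Best-responding. ✓
Lab 2 (research lead early-stage), facing Invest heavily: Invest heavily gives 14, Invest lightly gives 10. Proposed Invest heavily is best. ✓
Lab 2 (research lead late-stage), facing Invest heavily: Invest heavily gives 13, Invest lightly gives 10. Proposed Invest heavily is best. ✓

Yes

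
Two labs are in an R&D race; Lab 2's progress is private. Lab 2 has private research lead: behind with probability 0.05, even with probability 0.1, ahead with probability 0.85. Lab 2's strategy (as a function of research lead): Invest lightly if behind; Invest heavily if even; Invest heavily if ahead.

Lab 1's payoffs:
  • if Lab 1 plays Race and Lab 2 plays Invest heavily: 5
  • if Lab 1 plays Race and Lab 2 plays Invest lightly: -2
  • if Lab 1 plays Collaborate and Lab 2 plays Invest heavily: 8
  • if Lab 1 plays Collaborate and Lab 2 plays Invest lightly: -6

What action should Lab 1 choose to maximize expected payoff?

Compute Lab 1's expected payoff for each action, taking the expectation over Lab 2's type.
E[Race] = 0.05·(-2) + 0.1·(5) + 0.85·(5) = 4.65
E[Collaborate] = 0.05·(-6) + 0.1·(8) + 0.85·(8) = 7.3
Best response: Collaborate (7.3 is the largest).

Collaborate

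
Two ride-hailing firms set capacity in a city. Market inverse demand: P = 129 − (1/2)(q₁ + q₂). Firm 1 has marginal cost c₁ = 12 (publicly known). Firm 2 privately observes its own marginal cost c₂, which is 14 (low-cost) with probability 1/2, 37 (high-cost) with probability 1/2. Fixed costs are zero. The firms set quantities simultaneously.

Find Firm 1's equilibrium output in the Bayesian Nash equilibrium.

Type-c best response for Firm 2: q₂(c) = (129 − c) − q₁/2.
Firm 1 maximizes expected profit; its first-order condition is 129 − q₁ − (1/2)E[q₂] − 12 = 0.
Substituting E[q₂] and solving: E[c₂] = 25.5, so q₁ = (129 − 2·12 + 25.5)/(3/2) = 87.

87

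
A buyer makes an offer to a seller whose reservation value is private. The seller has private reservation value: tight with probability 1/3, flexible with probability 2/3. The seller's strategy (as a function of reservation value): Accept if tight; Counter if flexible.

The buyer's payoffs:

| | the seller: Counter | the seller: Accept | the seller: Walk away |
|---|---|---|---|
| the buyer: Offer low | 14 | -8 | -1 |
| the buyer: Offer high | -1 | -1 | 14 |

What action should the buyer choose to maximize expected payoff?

Compute the buyer's expected payoff for each action, taking the expectation over the seller's type.
E[Offer low] = 1/3·(-8) + 2/3·(14) = 20/3
E[Offer high] = 1/3·(-1) + 2/3·(-1) = -1
Best response: Offer low (20/3 is the largest).

Offer low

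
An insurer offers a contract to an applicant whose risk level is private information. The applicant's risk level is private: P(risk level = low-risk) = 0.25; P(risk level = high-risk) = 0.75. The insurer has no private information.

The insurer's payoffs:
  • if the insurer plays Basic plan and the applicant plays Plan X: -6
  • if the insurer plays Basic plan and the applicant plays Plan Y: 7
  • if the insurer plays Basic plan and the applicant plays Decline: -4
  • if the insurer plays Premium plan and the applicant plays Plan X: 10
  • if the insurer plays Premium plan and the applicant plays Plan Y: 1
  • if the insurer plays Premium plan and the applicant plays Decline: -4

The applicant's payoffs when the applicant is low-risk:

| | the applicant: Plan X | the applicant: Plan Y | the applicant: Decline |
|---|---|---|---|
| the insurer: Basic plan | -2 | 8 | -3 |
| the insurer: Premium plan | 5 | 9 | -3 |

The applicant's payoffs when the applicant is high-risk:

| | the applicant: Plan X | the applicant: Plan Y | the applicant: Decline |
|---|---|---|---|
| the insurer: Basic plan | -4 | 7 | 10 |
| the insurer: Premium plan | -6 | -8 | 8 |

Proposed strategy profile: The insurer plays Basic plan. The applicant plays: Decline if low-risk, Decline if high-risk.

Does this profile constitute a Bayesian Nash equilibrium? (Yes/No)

The insurer plays Basic plan: E[Basic plan] = 0.25·(-4) + 0.75·(-4) = -4; E[Premium plan] = -4. Best-responding. ✓
The applicant (risk level low-risk), facing Basic plan: Plan X gives -2, Plan Y gives 8, Decline gives -3. Proposed Decline is not best — profitable deviation exists. ✗
The applicant (risk level high-risk), facing Basic plan: Plan X gives -4, Plan Y gives 7, Decline gives 10. Proposed Decline is best. ✓

No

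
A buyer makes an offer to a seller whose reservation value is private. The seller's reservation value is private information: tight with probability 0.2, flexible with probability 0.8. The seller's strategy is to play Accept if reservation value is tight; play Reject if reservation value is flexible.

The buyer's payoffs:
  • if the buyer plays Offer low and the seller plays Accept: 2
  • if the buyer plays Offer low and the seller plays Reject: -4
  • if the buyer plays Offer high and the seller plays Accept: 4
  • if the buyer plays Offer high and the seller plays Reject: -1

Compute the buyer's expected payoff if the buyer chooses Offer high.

Take the expectation over the seller's reservation value, weighting each type's action by its prior probability.
E[Offer high] = 0.2·4 + 0.8·(-1) = 0.8 + (-0.8) = 0

0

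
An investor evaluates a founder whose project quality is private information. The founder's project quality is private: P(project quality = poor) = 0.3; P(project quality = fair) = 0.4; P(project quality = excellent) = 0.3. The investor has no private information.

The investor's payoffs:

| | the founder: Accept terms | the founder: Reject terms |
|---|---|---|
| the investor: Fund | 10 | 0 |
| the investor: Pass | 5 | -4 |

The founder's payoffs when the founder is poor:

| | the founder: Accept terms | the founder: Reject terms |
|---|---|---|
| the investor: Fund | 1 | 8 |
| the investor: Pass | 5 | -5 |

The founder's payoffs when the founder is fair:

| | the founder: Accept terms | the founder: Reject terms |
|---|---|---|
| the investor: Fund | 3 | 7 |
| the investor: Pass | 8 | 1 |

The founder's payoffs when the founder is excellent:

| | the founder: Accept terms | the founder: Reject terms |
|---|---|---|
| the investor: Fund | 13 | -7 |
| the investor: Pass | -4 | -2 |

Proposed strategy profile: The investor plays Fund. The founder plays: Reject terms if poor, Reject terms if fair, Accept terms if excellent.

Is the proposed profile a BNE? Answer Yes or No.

The investor plays Fund: E[Fund] = 0.3·(0) + 0.4·(0) + 0.3·(10) = 3; E[Pass] = -1.3. Best-responding. ✓
The founder (project quality poor), facing Fund: Accept terms gives 1, Reject terms gives 8. Proposed Reject terms is best. ✓
The founder (project quality fair), facing Fund: Accept terms gives 3, Reject terms gives 7. Proposed Reject terms is best. ✓
The founder (project quality excellent), facing Fund: Accept terms gives 13, Reject terms gives -7. Proposed Accept terms is best. ✓

Yes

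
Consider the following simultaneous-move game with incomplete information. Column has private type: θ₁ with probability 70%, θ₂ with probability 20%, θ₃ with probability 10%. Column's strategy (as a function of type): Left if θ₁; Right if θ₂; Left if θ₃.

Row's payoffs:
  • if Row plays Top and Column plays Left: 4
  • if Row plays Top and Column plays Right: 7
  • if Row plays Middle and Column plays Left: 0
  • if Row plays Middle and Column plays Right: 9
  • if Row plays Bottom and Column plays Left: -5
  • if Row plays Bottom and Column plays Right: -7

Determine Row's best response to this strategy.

E[Top] = 0.7·(4) + 0.2·(7) + 0.1·(4) = 4.6
E[Middle] = 0.7·(0) + 0.2·(9) + 0.1·(0) = 1.8
E[Bottom] = 0.7·(-5) + 0.2·(-7) + 0.1·(-5) = -5.4
Best response: Top (4.6 is the largest).

Top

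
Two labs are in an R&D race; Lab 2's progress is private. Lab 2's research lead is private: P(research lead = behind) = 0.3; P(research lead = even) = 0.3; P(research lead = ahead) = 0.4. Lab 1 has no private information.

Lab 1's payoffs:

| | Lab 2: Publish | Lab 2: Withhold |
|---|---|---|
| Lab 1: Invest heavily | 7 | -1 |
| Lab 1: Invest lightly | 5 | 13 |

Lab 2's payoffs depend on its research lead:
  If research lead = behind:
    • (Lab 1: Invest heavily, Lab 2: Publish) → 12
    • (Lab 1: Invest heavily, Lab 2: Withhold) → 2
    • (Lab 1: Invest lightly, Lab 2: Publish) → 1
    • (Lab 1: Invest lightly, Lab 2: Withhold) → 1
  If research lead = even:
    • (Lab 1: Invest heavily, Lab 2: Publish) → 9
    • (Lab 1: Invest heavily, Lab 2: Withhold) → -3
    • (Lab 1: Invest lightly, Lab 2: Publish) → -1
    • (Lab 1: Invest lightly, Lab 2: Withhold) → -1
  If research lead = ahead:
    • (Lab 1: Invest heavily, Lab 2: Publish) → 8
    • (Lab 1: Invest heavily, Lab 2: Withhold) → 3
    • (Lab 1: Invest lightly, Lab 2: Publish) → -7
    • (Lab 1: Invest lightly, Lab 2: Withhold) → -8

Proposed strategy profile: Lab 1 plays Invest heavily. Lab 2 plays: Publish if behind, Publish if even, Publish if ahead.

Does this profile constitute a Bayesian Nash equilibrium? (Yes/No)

Yes

Lab 1 plays Invest heavily: E[Invest heavily] = 0.3·(7) + 0.3·(7) + 0.4·(7) = 7; E[Invest lightly] = 5. Best-responding. ✓
Lab 2 (research lead behind), facing Invest heavily: Publish gives 12, Withhold gives 2. Proposed Publish is best. ✓
Lab 2 (research lead even), facing Invest heavily: Publish gives 9, Withhold gives -3. Proposed Publish is best. ✓
Lab 2 (research lead ahead), facing Invest heavily: Publish gives 8, Withhold gives 3. Proposed Publish is best. ✓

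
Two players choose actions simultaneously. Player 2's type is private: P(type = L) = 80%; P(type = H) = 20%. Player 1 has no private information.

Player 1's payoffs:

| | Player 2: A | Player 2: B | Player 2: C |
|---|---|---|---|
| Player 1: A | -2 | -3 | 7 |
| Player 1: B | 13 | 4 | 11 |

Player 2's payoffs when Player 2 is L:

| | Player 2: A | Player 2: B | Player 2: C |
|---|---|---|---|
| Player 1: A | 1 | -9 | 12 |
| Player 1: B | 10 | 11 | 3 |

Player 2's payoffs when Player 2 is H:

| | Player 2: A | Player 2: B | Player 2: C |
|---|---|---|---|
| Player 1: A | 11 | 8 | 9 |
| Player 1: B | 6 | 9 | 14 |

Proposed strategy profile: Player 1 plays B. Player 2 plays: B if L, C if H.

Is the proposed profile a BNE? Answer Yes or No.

Yes

Player 1 plays B: E[B] = 0.8·(4) + 0.2·(11) = 5.4; E[A] = -1. Best-responding. ✓
Player 2 (type L), facing B: A gives 10, B gives 11, C gives 3. Proposed B is best. ✓
Player 2 (type H), facing B: A gives 6, B gives 9, C gives 14. Proposed C is best. ✓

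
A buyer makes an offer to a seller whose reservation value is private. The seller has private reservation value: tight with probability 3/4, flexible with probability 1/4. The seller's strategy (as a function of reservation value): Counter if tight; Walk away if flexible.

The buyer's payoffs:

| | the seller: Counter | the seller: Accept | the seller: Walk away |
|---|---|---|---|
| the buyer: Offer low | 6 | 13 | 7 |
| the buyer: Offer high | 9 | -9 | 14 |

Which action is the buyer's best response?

E[Offer low] = 3/4·(6) + 1/4·(7) = 25/4
E[Offer high] = 3/4·(9) + 1/4·(14) = 41/4
Best response: Offer high (41/4 is the largest).

Offer high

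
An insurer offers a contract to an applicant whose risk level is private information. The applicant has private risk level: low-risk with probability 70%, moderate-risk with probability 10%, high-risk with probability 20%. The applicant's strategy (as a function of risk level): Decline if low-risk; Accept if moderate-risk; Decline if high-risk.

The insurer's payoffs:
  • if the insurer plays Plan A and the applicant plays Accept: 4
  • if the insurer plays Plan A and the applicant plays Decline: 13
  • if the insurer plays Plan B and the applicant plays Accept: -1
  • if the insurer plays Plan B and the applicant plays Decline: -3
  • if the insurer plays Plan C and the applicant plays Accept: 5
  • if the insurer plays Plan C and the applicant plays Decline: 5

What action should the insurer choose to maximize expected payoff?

Plan A

Compute the insurer's expected payoff for each action, taking the expectation over the applicant's type.
E[Plan A] = 0.7·(13) + 0.1·(4) + 0.2·(13) = 12.1
E[Plan B] = 0.7·(-3) + 0.1·(-1) + 0.2·(-3) = -2.8
E[Plan C] = 0.7·(5) + 0.1·(5) + 0.2·(5) = 5
Best response: Plan A (12.1 is the largest).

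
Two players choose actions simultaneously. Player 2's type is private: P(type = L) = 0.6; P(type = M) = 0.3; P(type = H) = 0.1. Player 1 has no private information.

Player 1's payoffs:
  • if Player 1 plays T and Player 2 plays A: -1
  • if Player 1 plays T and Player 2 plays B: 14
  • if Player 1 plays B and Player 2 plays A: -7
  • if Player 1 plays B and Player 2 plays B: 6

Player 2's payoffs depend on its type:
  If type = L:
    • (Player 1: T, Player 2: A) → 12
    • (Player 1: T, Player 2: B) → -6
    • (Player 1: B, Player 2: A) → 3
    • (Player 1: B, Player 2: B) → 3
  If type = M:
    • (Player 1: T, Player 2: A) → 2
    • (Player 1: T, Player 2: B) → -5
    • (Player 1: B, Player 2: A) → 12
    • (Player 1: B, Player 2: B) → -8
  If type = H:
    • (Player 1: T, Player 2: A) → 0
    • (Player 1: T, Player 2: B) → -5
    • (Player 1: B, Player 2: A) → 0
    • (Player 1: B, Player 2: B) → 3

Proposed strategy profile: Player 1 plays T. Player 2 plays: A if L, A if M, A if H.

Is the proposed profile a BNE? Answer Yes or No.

Player 1 plays T: E[T] = 0.6·(-1) + 0.3·(-1) + 0.1·(-1) = -1; E[B] = -7. Best-responding. ✓
Player 2 (type L), facing T: A gives 12, B gives -6. Proposed A is best. ✓
Player 2 (type M), facing T: A gives 2, B gives -5. Proposed A is best. ✓
Player 2 (type H), facing T: A gives 0, B gives -5. Proposed A is best. ✓

Yes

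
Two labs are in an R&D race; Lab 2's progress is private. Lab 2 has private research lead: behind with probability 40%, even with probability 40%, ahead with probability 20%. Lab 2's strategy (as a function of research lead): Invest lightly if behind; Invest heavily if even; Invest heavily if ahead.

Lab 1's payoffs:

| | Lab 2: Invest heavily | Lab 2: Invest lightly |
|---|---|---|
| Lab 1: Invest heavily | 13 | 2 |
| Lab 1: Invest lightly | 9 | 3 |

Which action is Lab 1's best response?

E[Invest heavily] = 0.4·(2) + 0.4·(13) + 0.2·(13) = 8.6
E[Invest lightly] = 0.4·(3) + 0.4·(9) + 0.2·(9) = 6.6
Best response: Invest heavily (8.6 is the largest).

Invest heavily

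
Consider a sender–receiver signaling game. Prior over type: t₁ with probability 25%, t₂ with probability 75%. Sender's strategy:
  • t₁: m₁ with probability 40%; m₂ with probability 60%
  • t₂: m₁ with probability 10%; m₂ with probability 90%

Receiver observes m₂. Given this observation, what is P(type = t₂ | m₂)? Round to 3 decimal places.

Apply Bayes' rule using the sender's strategy as the likelihood.
P(m₂) = 0.25·0.6 + 0.75·0.9 = 0.825
P(t₂ | m₂) = (0.75·0.9) / 0.825 = 0.675 / 0.825 = 0.818182

0.818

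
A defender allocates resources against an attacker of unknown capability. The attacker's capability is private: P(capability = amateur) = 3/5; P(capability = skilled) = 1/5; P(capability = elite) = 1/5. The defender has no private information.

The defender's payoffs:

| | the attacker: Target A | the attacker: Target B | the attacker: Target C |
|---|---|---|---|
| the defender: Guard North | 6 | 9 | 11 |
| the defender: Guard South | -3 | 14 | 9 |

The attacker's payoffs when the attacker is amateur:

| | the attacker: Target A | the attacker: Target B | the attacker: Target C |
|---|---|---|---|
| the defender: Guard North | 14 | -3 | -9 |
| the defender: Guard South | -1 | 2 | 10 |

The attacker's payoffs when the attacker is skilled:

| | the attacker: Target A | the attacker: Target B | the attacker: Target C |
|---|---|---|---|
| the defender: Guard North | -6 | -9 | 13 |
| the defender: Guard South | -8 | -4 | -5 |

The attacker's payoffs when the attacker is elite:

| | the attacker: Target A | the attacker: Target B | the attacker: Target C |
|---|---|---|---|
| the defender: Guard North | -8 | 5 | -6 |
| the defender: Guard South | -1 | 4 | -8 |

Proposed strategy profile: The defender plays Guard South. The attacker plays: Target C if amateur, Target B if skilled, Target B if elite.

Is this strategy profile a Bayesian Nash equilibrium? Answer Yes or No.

Yes

The defender plays Guard South: E[Guard South] = 3/5·(9) + 1/5·(14) + 1/5·(14) = 11; E[Guard North] = 51/5. Best-responding. ✓
The attacker (capability amateur), facing Guard South: Target A gives -1, Target B gives 2, Target C gives 10. Proposed Target C is best. ✓
The attacker (capability skilled), facing Guard South: Target A gives -8, Target B gives -4, Target C gives -5. Proposed Target B is best. ✓
The attacker (capability elite), facing Guard South: Target A gives -1, Target B gives 4, Target C gives -8. Proposed Target B is best. ✓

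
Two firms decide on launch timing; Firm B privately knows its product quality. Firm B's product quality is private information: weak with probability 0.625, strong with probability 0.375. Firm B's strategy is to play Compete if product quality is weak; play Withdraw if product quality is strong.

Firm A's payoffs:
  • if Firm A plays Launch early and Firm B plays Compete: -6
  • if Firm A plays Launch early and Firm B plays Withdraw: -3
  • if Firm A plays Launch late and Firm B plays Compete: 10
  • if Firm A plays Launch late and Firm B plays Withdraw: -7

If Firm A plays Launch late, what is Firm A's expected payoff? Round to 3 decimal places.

3.625

E[Launch late] = 0.625·10 + 0.375·(-7) = 6.25 + (-2.625) = 3.625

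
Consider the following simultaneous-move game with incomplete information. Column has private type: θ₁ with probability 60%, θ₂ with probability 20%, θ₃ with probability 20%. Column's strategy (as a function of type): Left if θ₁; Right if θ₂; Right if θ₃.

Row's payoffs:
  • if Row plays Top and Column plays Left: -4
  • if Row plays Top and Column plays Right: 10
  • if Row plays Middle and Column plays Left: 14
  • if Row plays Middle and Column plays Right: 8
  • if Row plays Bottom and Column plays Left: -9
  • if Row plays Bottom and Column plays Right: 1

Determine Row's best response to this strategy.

Compute Row's expected payoff for each action, taking the expectation over Column's type.
E[Top] = 0.6·(-4) + 0.2·(10) + 0.2·(10) = 1.6
E[Middle] = 0.6·(14) + 0.2·(8) + 0.2·(8) = 11.6
E[Bottom] = 0.6·(-9) + 0.2·(1) + 0.2·(1) = -5
Best response: Middle (11.6 is the largest).

Middle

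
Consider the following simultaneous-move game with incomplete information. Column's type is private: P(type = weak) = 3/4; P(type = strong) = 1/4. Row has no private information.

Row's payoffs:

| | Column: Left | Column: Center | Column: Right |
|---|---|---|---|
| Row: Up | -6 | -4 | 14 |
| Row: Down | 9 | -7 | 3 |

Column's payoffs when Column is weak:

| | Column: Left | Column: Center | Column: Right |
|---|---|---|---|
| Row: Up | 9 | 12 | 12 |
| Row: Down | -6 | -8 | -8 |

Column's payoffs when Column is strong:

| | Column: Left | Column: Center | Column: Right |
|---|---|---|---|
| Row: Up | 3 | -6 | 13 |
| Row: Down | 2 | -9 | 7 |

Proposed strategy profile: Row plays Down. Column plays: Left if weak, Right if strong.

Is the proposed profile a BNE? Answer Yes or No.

Row plays Down: E[Down] = 3/4·(9) + 1/4·(3) = 15/2; E[Up] = -1. Best-responding. ✓
Column (type weak), facing Down: Left gives -6, Center gives -8, Right gives -8. Proposed Left is best. ✓
Column (type strong), facing Down: Left gives 2, Center gives -9, Right gives 7. Proposed Right is best. ✓

Yes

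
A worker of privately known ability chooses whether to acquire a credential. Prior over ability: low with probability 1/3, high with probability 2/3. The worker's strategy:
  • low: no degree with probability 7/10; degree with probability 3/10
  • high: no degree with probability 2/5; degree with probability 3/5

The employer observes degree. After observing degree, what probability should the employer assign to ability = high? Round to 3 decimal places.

0.800

P(degree) = (1/3)·(3/10) + (2/3)·(3/5) = 1/2
P(high | degree) = ((2/3)·(3/5)) / (1/2) = (2/5) / (1/2) = 4/5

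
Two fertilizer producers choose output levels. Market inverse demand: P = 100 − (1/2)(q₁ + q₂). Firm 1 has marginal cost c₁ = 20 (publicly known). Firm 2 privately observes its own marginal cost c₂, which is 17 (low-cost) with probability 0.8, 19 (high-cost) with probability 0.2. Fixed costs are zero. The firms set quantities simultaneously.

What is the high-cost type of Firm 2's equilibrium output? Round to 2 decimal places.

Firm 2 with cost c maximizes (100 − (1/2)(q₁+q₂) − c)·q₂, giving q₂(c) = (100 − c − (1/2)q₁).
E[c₂] = 0.8·17 + 0.2·19 = 17.4
Firm 1's FOC against E[q₂] yields q₁ = (100 − 2·20 + E[c₂])/(3/2) = (100 − 40 + 17.4)/(3/2) = 51.6.
q₂(high-cost) = (100 − 19 − (1/2)·51.6) = 55.2.

55.20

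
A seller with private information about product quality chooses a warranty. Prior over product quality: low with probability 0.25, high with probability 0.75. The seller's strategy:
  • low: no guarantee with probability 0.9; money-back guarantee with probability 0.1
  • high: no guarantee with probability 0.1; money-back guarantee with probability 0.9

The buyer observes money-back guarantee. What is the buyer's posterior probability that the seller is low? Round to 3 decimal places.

Apply Bayes' rule using the sender's strategy as the likelihood.
P(money-back guarantee) = 0.25·0.1 + 0.75·0.9 = 0.7
P(low | money-back guarantee) = (0.25·0.1) / 0.7 = 0.025 / 0.7 = 0.0357143

0.036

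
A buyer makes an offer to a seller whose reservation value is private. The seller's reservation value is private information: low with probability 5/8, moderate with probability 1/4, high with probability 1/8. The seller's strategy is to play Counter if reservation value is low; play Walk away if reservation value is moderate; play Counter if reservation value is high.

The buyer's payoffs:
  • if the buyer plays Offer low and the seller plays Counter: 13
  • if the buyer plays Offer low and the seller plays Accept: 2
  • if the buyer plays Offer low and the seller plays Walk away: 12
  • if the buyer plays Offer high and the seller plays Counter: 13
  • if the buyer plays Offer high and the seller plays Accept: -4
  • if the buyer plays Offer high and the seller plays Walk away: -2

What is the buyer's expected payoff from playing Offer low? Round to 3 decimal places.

12.750

E[Offer low] = 5/8·13 + 1/4·12 + 1/8·13 = 65/8 + 3 + 13/8 = 51/4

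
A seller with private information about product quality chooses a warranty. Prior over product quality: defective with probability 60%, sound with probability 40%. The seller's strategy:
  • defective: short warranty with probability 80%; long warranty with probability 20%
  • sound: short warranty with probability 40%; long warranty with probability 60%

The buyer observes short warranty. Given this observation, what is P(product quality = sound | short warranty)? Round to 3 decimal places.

0.250

Apply Bayes' rule using the sender's strategy as the likelihood.
P(short warranty) = 0.6·0.8 + 0.4·0.4 = 0.64
P(sound | short warranty) = (0.4·0.4) / 0.64 = 0.16 / 0.64 = 0.25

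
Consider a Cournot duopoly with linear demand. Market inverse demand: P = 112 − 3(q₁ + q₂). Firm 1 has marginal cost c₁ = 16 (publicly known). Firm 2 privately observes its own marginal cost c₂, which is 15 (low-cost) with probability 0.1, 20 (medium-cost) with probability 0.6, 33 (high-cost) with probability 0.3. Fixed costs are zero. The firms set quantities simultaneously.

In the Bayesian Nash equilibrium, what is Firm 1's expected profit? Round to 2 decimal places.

Firm 2 with cost c maximizes (112 − 3(q₁+q₂) − c)·q₂, giving q₂(c) = (112 − c − 3q₁)/6.
E[c₂] = 0.1·15 + 0.6·20 + 0.3·33 = 23.4
Firm 1's FOC against E[q₂] yields q₁ = (112 − 2·16 + E[c₂])/9 = (112 − 32 + 23.4)/9 = 11.4889.
E[P] = 112 − 3·(q₁ + E[q₂]) = 50.4667; Firm 1's expected profit = (E[P] − 16)·q₁ = (50.4667 − 16)·11.4889 = 395.984.

395.98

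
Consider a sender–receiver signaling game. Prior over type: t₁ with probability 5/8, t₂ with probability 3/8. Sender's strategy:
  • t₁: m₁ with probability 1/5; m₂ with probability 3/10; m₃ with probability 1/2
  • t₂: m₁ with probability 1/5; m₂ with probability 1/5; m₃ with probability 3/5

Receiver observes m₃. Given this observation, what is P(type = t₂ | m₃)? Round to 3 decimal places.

0.419

Apply Bayes' rule using the sender's strategy as the likelihood.
P(m₃) = (5/8)·(1/2) + (3/8)·(3/5) = 43/80
P(t₂ | m₃) = ((3/8)·(3/5)) / (43/80) = (9/40) / (43/80) = 18/43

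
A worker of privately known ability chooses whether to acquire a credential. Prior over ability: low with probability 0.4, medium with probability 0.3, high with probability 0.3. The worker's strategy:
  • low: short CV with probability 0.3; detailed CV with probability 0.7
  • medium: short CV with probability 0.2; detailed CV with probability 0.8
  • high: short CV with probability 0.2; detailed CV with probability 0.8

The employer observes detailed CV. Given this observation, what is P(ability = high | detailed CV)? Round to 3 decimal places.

P(detailed CV) = 0.4·0.7 + 0.3·0.8 + 0.3·0.8 = 0.76
P(high | detailed CV) = (0.3·0.8) / 0.76 = 0.24 / 0.76 = 0.315789

0.316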